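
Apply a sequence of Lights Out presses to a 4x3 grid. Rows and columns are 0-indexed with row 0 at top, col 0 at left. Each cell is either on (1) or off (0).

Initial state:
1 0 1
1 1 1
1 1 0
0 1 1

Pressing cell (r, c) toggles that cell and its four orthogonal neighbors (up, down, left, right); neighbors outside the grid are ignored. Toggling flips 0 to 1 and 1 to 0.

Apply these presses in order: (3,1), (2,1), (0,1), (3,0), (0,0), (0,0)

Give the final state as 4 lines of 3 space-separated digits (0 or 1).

After press 1 at (3,1):
1 0 1
1 1 1
1 0 0
1 0 0

After press 2 at (2,1):
1 0 1
1 0 1
0 1 1
1 1 0

After press 3 at (0,1):
0 1 0
1 1 1
0 1 1
1 1 0

After press 4 at (3,0):
0 1 0
1 1 1
1 1 1
0 0 0

After press 5 at (0,0):
1 0 0
0 1 1
1 1 1
0 0 0

After press 6 at (0,0):
0 1 0
1 1 1
1 1 1
0 0 0

Answer: 0 1 0
1 1 1
1 1 1
0 0 0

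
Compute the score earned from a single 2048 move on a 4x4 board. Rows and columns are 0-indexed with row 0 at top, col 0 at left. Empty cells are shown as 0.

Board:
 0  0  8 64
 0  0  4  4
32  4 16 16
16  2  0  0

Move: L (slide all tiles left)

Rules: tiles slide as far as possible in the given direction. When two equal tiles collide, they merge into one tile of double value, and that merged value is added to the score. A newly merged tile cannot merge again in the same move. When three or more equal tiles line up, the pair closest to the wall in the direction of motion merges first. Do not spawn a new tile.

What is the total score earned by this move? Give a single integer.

Answer: 40

Derivation:
Slide left:
row 0: [0, 0, 8, 64] -> [8, 64, 0, 0]  score +0 (running 0)
row 1: [0, 0, 4, 4] -> [8, 0, 0, 0]  score +8 (running 8)
row 2: [32, 4, 16, 16] -> [32, 4, 32, 0]  score +32 (running 40)
row 3: [16, 2, 0, 0] -> [16, 2, 0, 0]  score +0 (running 40)
Board after move:
 8 64  0  0
 8  0  0  0
32  4 32  0
16  2  0  0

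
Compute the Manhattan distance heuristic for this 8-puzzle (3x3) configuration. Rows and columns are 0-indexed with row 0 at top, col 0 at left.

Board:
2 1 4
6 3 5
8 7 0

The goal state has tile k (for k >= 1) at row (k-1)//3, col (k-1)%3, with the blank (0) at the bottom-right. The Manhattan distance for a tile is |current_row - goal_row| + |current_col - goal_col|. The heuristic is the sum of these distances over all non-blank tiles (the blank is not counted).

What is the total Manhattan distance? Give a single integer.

Answer: 12

Derivation:
Tile 2: (0,0)->(0,1) = 1
Tile 1: (0,1)->(0,0) = 1
Tile 4: (0,2)->(1,0) = 3
Tile 6: (1,0)->(1,2) = 2
Tile 3: (1,1)->(0,2) = 2
Tile 5: (1,2)->(1,1) = 1
Tile 8: (2,0)->(2,1) = 1
Tile 7: (2,1)->(2,0) = 1
Sum: 1 + 1 + 3 + 2 + 2 + 1 + 1 + 1 = 12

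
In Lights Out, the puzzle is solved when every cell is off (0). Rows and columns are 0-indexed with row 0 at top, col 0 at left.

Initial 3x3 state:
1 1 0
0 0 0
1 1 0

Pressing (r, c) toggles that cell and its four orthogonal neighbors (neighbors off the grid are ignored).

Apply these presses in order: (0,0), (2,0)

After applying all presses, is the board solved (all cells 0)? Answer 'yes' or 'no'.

After press 1 at (0,0):
0 0 0
1 0 0
1 1 0

After press 2 at (2,0):
0 0 0
0 0 0
0 0 0

Lights still on: 0

Answer: yes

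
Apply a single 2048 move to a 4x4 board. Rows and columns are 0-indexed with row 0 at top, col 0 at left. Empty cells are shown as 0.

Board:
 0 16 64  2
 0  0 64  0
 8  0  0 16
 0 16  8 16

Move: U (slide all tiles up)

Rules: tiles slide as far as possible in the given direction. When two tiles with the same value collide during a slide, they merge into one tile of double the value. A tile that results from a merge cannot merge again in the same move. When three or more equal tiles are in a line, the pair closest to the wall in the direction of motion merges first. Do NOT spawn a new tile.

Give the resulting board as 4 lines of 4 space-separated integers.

Answer:   8  32 128   2
  0   0   8  32
  0   0   0   0
  0   0   0   0

Derivation:
Slide up:
col 0: [0, 0, 8, 0] -> [8, 0, 0, 0]
col 1: [16, 0, 0, 16] -> [32, 0, 0, 0]
col 2: [64, 64, 0, 8] -> [128, 8, 0, 0]
col 3: [2, 0, 16, 16] -> [2, 32, 0, 0]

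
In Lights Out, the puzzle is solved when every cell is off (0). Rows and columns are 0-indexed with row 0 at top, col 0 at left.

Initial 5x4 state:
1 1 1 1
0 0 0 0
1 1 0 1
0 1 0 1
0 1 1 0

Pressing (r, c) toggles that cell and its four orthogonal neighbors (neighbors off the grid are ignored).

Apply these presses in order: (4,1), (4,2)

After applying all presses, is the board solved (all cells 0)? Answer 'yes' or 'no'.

Answer: no

Derivation:
After press 1 at (4,1):
1 1 1 1
0 0 0 0
1 1 0 1
0 0 0 1
1 0 0 0

After press 2 at (4,2):
1 1 1 1
0 0 0 0
1 1 0 1
0 0 1 1
1 1 1 1

Lights still on: 13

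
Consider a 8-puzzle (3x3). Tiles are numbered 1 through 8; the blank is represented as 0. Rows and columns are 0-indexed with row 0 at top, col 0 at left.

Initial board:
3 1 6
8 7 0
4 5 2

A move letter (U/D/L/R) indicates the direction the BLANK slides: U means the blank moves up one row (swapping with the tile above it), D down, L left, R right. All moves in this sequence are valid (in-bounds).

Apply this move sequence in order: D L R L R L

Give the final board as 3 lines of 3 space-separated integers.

After move 1 (D):
3 1 6
8 7 2
4 5 0

After move 2 (L):
3 1 6
8 7 2
4 0 5

After move 3 (R):
3 1 6
8 7 2
4 5 0

After move 4 (L):
3 1 6
8 7 2
4 0 5

After move 5 (R):
3 1 6
8 7 2
4 5 0

After move 6 (L):
3 1 6
8 7 2
4 0 5

Answer: 3 1 6
8 7 2
4 0 5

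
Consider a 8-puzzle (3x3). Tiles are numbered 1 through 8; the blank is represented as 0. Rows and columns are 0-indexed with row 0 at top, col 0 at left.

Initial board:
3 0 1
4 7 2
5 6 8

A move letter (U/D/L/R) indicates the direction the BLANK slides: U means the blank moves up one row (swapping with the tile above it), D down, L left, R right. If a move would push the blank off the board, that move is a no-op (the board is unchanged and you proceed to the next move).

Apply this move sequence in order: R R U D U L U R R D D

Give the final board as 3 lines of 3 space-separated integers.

After move 1 (R):
3 1 0
4 7 2
5 6 8

After move 2 (R):
3 1 0
4 7 2
5 6 8

After move 3 (U):
3 1 0
4 7 2
5 6 8

After move 4 (D):
3 1 2
4 7 0
5 6 8

After move 5 (U):
3 1 0
4 7 2
5 6 8

After move 6 (L):
3 0 1
4 7 2
5 6 8

After move 7 (U):
3 0 1
4 7 2
5 6 8

After move 8 (R):
3 1 0
4 7 2
5 6 8

After move 9 (R):
3 1 0
4 7 2
5 6 8

After move 10 (D):
3 1 2
4 7 0
5 6 8

After move 11 (D):
3 1 2
4 7 8
5 6 0

Answer: 3 1 2
4 7 8
5 6 0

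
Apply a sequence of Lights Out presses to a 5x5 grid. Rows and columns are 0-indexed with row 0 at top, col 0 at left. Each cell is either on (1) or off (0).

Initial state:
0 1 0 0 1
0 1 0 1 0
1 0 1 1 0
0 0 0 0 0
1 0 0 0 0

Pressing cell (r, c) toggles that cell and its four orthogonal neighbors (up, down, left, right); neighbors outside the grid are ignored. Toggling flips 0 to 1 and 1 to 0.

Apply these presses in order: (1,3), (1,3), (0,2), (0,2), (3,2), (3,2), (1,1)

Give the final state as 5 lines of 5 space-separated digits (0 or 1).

After press 1 at (1,3):
0 1 0 1 1
0 1 1 0 1
1 0 1 0 0
0 0 0 0 0
1 0 0 0 0

After press 2 at (1,3):
0 1 0 0 1
0 1 0 1 0
1 0 1 1 0
0 0 0 0 0
1 0 0 0 0

After press 3 at (0,2):
0 0 1 1 1
0 1 1 1 0
1 0 1 1 0
0 0 0 0 0
1 0 0 0 0

After press 4 at (0,2):
0 1 0 0 1
0 1 0 1 0
1 0 1 1 0
0 0 0 0 0
1 0 0 0 0

After press 5 at (3,2):
0 1 0 0 1
0 1 0 1 0
1 0 0 1 0
0 1 1 1 0
1 0 1 0 0

After press 6 at (3,2):
0 1 0 0 1
0 1 0 1 0
1 0 1 1 0
0 0 0 0 0
1 0 0 0 0

After press 7 at (1,1):
0 0 0 0 1
1 0 1 1 0
1 1 1 1 0
0 0 0 0 0
1 0 0 0 0

Answer: 0 0 0 0 1
1 0 1 1 0
1 1 1 1 0
0 0 0 0 0
1 0 0 0 0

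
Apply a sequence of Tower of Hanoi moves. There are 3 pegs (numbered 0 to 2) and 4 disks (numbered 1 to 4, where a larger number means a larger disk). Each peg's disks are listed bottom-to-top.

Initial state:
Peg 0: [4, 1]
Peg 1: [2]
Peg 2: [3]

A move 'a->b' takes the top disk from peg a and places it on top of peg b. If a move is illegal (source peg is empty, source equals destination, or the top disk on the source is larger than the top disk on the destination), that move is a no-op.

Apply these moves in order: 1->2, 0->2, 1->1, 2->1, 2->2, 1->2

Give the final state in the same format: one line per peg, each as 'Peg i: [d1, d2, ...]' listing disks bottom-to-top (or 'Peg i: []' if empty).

After move 1 (1->2):
Peg 0: [4, 1]
Peg 1: []
Peg 2: [3, 2]

After move 2 (0->2):
Peg 0: [4]
Peg 1: []
Peg 2: [3, 2, 1]

After move 3 (1->1):
Peg 0: [4]
Peg 1: []
Peg 2: [3, 2, 1]

After move 4 (2->1):
Peg 0: [4]
Peg 1: [1]
Peg 2: [3, 2]

After move 5 (2->2):
Peg 0: [4]
Peg 1: [1]
Peg 2: [3, 2]

After move 6 (1->2):
Peg 0: [4]
Peg 1: []
Peg 2: [3, 2, 1]

Answer: Peg 0: [4]
Peg 1: []
Peg 2: [3, 2, 1]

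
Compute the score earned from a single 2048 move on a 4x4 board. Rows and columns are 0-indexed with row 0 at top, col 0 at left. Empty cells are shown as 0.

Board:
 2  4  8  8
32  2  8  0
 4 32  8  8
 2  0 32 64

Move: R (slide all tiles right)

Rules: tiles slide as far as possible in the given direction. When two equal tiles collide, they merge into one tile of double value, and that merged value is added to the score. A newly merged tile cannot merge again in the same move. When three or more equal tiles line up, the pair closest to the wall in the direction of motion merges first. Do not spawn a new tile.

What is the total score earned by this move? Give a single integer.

Slide right:
row 0: [2, 4, 8, 8] -> [0, 2, 4, 16]  score +16 (running 16)
row 1: [32, 2, 8, 0] -> [0, 32, 2, 8]  score +0 (running 16)
row 2: [4, 32, 8, 8] -> [0, 4, 32, 16]  score +16 (running 32)
row 3: [2, 0, 32, 64] -> [0, 2, 32, 64]  score +0 (running 32)
Board after move:
 0  2  4 16
 0 32  2  8
 0  4 32 16
 0  2 32 64

Answer: 32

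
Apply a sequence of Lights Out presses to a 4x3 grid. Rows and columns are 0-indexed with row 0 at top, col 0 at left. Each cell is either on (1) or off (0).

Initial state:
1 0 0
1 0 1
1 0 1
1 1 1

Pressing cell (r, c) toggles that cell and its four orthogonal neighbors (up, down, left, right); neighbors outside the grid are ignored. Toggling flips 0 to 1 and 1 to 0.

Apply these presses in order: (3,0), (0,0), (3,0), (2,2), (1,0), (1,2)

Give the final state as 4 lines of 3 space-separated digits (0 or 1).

After press 1 at (3,0):
1 0 0
1 0 1
0 0 1
0 0 1

After press 2 at (0,0):
0 1 0
0 0 1
0 0 1
0 0 1

After press 3 at (3,0):
0 1 0
0 0 1
1 0 1
1 1 1

After press 4 at (2,2):
0 1 0
0 0 0
1 1 0
1 1 0

After press 5 at (1,0):
1 1 0
1 1 0
0 1 0
1 1 0

After press 6 at (1,2):
1 1 1
1 0 1
0 1 1
1 1 0

Answer: 1 1 1
1 0 1
0 1 1
1 1 0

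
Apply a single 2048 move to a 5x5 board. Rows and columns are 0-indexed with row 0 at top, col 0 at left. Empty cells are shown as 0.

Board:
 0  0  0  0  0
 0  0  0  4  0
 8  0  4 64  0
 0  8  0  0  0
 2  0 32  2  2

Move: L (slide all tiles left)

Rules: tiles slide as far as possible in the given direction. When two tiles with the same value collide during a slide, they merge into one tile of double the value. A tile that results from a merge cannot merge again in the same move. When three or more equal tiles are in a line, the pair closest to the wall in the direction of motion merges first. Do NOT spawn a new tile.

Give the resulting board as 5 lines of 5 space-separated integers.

Answer:  0  0  0  0  0
 4  0  0  0  0
 8  4 64  0  0
 8  0  0  0  0
 2 32  4  0  0

Derivation:
Slide left:
row 0: [0, 0, 0, 0, 0] -> [0, 0, 0, 0, 0]
row 1: [0, 0, 0, 4, 0] -> [4, 0, 0, 0, 0]
row 2: [8, 0, 4, 64, 0] -> [8, 4, 64, 0, 0]
row 3: [0, 8, 0, 0, 0] -> [8, 0, 0, 0, 0]
row 4: [2, 0, 32, 2, 2] -> [2, 32, 4, 0, 0]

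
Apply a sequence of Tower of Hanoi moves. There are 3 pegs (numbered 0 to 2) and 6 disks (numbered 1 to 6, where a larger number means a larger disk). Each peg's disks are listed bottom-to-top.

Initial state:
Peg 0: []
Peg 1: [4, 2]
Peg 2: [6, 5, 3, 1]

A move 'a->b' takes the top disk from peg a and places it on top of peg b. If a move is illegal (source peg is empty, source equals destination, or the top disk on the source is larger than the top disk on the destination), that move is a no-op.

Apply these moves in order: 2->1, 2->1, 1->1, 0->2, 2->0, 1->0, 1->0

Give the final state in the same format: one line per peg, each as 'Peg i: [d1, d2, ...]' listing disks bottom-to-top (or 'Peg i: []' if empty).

After move 1 (2->1):
Peg 0: []
Peg 1: [4, 2, 1]
Peg 2: [6, 5, 3]

After move 2 (2->1):
Peg 0: []
Peg 1: [4, 2, 1]
Peg 2: [6, 5, 3]

After move 3 (1->1):
Peg 0: []
Peg 1: [4, 2, 1]
Peg 2: [6, 5, 3]

After move 4 (0->2):
Peg 0: []
Peg 1: [4, 2, 1]
Peg 2: [6, 5, 3]

After move 5 (2->0):
Peg 0: [3]
Peg 1: [4, 2, 1]
Peg 2: [6, 5]

After move 6 (1->0):
Peg 0: [3, 1]
Peg 1: [4, 2]
Peg 2: [6, 5]

After move 7 (1->0):
Peg 0: [3, 1]
Peg 1: [4, 2]
Peg 2: [6, 5]

Answer: Peg 0: [3, 1]
Peg 1: [4, 2]
Peg 2: [6, 5]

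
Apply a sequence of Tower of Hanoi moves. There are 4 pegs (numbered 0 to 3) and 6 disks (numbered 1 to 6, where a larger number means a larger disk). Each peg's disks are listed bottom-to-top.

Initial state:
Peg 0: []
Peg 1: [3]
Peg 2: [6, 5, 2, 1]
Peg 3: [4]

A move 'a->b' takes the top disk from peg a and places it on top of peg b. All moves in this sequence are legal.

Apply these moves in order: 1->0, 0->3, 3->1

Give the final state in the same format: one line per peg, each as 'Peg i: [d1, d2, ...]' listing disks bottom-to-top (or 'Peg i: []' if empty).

After move 1 (1->0):
Peg 0: [3]
Peg 1: []
Peg 2: [6, 5, 2, 1]
Peg 3: [4]

After move 2 (0->3):
Peg 0: []
Peg 1: []
Peg 2: [6, 5, 2, 1]
Peg 3: [4, 3]

After move 3 (3->1):
Peg 0: []
Peg 1: [3]
Peg 2: [6, 5, 2, 1]
Peg 3: [4]

Answer: Peg 0: []
Peg 1: [3]
Peg 2: [6, 5, 2, 1]
Peg 3: [4]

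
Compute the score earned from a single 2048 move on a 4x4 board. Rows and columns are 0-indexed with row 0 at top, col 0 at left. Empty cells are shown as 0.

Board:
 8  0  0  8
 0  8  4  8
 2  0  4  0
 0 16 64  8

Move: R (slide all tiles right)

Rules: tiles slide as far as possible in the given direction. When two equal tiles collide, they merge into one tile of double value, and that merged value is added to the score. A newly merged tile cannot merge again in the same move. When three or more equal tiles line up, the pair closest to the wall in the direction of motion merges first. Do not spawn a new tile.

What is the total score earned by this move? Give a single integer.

Answer: 16

Derivation:
Slide right:
row 0: [8, 0, 0, 8] -> [0, 0, 0, 16]  score +16 (running 16)
row 1: [0, 8, 4, 8] -> [0, 8, 4, 8]  score +0 (running 16)
row 2: [2, 0, 4, 0] -> [0, 0, 2, 4]  score +0 (running 16)
row 3: [0, 16, 64, 8] -> [0, 16, 64, 8]  score +0 (running 16)
Board after move:
 0  0  0 16
 0  8  4  8
 0  0  2  4
 0 16 64  8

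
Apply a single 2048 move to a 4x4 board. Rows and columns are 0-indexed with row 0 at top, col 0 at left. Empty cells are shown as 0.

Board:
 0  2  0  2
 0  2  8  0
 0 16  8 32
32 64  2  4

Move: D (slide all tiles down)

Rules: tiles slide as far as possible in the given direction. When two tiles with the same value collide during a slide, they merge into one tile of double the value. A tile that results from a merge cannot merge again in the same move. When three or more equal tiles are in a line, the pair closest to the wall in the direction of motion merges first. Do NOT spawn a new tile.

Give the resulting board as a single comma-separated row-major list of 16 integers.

Answer: 0, 0, 0, 0, 0, 4, 0, 2, 0, 16, 16, 32, 32, 64, 2, 4

Derivation:
Slide down:
col 0: [0, 0, 0, 32] -> [0, 0, 0, 32]
col 1: [2, 2, 16, 64] -> [0, 4, 16, 64]
col 2: [0, 8, 8, 2] -> [0, 0, 16, 2]
col 3: [2, 0, 32, 4] -> [0, 2, 32, 4]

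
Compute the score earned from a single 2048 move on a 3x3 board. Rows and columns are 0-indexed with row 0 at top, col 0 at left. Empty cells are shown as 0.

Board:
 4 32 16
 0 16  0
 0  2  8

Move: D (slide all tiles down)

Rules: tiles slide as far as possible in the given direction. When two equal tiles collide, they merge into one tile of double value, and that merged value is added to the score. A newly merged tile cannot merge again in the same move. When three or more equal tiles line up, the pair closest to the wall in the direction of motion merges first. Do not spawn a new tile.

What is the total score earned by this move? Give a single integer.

Slide down:
col 0: [4, 0, 0] -> [0, 0, 4]  score +0 (running 0)
col 1: [32, 16, 2] -> [32, 16, 2]  score +0 (running 0)
col 2: [16, 0, 8] -> [0, 16, 8]  score +0 (running 0)
Board after move:
 0 32  0
 0 16 16
 4  2  8

Answer: 0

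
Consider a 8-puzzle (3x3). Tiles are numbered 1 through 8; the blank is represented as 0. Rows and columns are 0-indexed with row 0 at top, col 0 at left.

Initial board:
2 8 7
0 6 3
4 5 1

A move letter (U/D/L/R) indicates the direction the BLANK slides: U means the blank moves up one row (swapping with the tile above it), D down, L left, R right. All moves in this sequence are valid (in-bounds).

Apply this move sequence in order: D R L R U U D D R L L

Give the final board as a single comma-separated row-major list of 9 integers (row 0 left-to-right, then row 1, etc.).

Answer: 2, 8, 7, 4, 6, 3, 0, 5, 1

Derivation:
After move 1 (D):
2 8 7
4 6 3
0 5 1

After move 2 (R):
2 8 7
4 6 3
5 0 1

After move 3 (L):
2 8 7
4 6 3
0 5 1

After move 4 (R):
2 8 7
4 6 3
5 0 1

After move 5 (U):
2 8 7
4 0 3
5 6 1

After move 6 (U):
2 0 7
4 8 3
5 6 1

After move 7 (D):
2 8 7
4 0 3
5 6 1

After move 8 (D):
2 8 7
4 6 3
5 0 1

After move 9 (R):
2 8 7
4 6 3
5 1 0

After move 10 (L):
2 8 7
4 6 3
5 0 1

After move 11 (L):
2 8 7
4 6 3
0 5 1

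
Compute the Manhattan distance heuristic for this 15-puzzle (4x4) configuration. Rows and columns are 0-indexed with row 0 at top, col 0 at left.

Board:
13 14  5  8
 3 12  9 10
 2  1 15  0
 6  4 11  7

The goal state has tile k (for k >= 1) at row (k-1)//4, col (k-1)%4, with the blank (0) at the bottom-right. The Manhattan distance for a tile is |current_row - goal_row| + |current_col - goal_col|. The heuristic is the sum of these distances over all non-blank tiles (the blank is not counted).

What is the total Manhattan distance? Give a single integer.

Answer: 41

Derivation:
Tile 13: (0,0)->(3,0) = 3
Tile 14: (0,1)->(3,1) = 3
Tile 5: (0,2)->(1,0) = 3
Tile 8: (0,3)->(1,3) = 1
Tile 3: (1,0)->(0,2) = 3
Tile 12: (1,1)->(2,3) = 3
Tile 9: (1,2)->(2,0) = 3
Tile 10: (1,3)->(2,1) = 3
Tile 2: (2,0)->(0,1) = 3
Tile 1: (2,1)->(0,0) = 3
Tile 15: (2,2)->(3,2) = 1
Tile 6: (3,0)->(1,1) = 3
Tile 4: (3,1)->(0,3) = 5
Tile 11: (3,2)->(2,2) = 1
Tile 7: (3,3)->(1,2) = 3
Sum: 3 + 3 + 3 + 1 + 3 + 3 + 3 + 3 + 3 + 3 + 1 + 3 + 5 + 1 + 3 = 41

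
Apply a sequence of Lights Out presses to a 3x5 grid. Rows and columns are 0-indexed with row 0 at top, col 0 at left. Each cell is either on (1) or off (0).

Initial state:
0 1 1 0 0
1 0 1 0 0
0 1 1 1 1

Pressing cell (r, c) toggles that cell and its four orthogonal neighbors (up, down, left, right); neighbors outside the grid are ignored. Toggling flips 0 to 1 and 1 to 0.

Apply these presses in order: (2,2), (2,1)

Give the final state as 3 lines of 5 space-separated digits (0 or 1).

After press 1 at (2,2):
0 1 1 0 0
1 0 0 0 0
0 0 0 0 1

After press 2 at (2,1):
0 1 1 0 0
1 1 0 0 0
1 1 1 0 1

Answer: 0 1 1 0 0
1 1 0 0 0
1 1 1 0 1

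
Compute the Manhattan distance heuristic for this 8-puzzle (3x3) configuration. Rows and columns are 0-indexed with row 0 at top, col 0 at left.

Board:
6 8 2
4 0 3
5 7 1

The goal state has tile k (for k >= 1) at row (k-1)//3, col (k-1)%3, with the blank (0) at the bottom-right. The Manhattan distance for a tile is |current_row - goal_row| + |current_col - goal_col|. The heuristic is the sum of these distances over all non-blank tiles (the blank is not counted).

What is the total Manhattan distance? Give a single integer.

Tile 6: at (0,0), goal (1,2), distance |0-1|+|0-2| = 3
Tile 8: at (0,1), goal (2,1), distance |0-2|+|1-1| = 2
Tile 2: at (0,2), goal (0,1), distance |0-0|+|2-1| = 1
Tile 4: at (1,0), goal (1,0), distance |1-1|+|0-0| = 0
Tile 3: at (1,2), goal (0,2), distance |1-0|+|2-2| = 1
Tile 5: at (2,0), goal (1,1), distance |2-1|+|0-1| = 2
Tile 7: at (2,1), goal (2,0), distance |2-2|+|1-0| = 1
Tile 1: at (2,2), goal (0,0), distance |2-0|+|2-0| = 4
Sum: 3 + 2 + 1 + 0 + 1 + 2 + 1 + 4 = 14

Answer: 14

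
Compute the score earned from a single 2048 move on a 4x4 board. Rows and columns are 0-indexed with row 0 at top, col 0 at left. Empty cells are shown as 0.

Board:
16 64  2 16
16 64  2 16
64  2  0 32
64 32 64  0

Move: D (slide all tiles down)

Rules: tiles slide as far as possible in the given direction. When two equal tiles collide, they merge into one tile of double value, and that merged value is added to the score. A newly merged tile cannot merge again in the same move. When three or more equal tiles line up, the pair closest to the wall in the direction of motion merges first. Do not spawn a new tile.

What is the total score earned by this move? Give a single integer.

Slide down:
col 0: [16, 16, 64, 64] -> [0, 0, 32, 128]  score +160 (running 160)
col 1: [64, 64, 2, 32] -> [0, 128, 2, 32]  score +128 (running 288)
col 2: [2, 2, 0, 64] -> [0, 0, 4, 64]  score +4 (running 292)
col 3: [16, 16, 32, 0] -> [0, 0, 32, 32]  score +32 (running 324)
Board after move:
  0   0   0   0
  0 128   0   0
 32   2   4  32
128  32  64  32

Answer: 324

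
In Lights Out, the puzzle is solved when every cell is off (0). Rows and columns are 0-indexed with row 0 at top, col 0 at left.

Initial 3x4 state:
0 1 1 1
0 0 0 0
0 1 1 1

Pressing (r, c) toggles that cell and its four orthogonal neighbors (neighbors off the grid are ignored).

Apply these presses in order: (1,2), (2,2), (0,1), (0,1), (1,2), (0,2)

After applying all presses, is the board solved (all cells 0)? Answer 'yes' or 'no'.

Answer: yes

Derivation:
After press 1 at (1,2):
0 1 0 1
0 1 1 1
0 1 0 1

After press 2 at (2,2):
0 1 0 1
0 1 0 1
0 0 1 0

After press 3 at (0,1):
1 0 1 1
0 0 0 1
0 0 1 0

After press 4 at (0,1):
0 1 0 1
0 1 0 1
0 0 1 0

After press 5 at (1,2):
0 1 1 1
0 0 1 0
0 0 0 0

After press 6 at (0,2):
0 0 0 0
0 0 0 0
0 0 0 0

Lights still on: 0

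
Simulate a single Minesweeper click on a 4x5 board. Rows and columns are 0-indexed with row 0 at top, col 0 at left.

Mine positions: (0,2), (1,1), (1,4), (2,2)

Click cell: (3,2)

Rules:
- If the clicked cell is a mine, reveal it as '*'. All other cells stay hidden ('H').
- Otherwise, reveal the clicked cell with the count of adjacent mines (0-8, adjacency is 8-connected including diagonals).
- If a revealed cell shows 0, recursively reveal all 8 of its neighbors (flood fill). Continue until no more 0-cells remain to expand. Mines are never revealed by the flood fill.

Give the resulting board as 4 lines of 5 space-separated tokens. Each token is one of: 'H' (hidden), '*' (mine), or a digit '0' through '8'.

H H H H H
H H H H H
H H H H H
H H 1 H H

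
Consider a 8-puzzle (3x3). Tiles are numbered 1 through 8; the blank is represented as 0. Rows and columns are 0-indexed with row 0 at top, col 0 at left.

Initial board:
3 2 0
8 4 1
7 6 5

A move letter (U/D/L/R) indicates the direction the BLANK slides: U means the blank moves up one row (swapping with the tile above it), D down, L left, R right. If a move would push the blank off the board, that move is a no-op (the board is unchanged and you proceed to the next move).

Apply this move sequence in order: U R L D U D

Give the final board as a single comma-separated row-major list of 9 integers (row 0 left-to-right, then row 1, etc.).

After move 1 (U):
3 2 0
8 4 1
7 6 5

After move 2 (R):
3 2 0
8 4 1
7 6 5

After move 3 (L):
3 0 2
8 4 1
7 6 5

After move 4 (D):
3 4 2
8 0 1
7 6 5

After move 5 (U):
3 0 2
8 4 1
7 6 5

After move 6 (D):
3 4 2
8 0 1
7 6 5

Answer: 3, 4, 2, 8, 0, 1, 7, 6, 5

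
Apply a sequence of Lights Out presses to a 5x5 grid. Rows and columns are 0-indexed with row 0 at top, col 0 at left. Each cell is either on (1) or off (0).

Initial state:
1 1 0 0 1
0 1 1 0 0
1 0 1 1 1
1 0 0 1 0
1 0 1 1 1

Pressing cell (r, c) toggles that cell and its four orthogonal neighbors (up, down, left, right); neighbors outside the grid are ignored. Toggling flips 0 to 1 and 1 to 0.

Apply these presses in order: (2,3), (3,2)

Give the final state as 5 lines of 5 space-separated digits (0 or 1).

After press 1 at (2,3):
1 1 0 0 1
0 1 1 1 0
1 0 0 0 0
1 0 0 0 0
1 0 1 1 1

After press 2 at (3,2):
1 1 0 0 1
0 1 1 1 0
1 0 1 0 0
1 1 1 1 0
1 0 0 1 1

Answer: 1 1 0 0 1
0 1 1 1 0
1 0 1 0 0
1 1 1 1 0
1 0 0 1 1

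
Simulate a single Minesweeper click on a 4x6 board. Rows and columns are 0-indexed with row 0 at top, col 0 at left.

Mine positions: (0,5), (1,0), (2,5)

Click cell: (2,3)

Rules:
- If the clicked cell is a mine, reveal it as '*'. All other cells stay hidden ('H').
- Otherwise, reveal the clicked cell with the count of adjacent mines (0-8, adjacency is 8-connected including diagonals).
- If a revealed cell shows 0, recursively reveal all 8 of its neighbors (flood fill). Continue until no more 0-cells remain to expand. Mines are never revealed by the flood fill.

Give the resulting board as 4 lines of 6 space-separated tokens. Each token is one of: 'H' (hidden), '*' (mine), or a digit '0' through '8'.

H 1 0 0 1 H
H 1 0 0 2 H
1 1 0 0 1 H
0 0 0 0 1 H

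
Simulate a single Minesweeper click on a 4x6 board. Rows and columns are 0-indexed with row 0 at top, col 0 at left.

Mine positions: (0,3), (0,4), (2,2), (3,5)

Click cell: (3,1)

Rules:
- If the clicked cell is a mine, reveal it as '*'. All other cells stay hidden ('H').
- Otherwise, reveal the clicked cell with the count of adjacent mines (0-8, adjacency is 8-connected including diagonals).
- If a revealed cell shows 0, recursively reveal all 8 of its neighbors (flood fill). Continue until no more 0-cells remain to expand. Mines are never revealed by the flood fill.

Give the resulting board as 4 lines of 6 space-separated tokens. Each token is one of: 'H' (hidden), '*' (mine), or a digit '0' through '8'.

H H H H H H
H H H H H H
H H H H H H
H 1 H H H H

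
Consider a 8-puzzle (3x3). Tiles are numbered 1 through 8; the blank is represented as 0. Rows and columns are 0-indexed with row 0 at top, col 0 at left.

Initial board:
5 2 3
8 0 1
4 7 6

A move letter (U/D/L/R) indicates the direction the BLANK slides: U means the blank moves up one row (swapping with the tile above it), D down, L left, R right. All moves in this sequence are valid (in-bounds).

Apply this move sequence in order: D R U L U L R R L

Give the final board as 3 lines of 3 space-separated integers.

Answer: 5 0 3
8 2 7
4 6 1

Derivation:
After move 1 (D):
5 2 3
8 7 1
4 0 6

After move 2 (R):
5 2 3
8 7 1
4 6 0

After move 3 (U):
5 2 3
8 7 0
4 6 1

After move 4 (L):
5 2 3
8 0 7
4 6 1

After move 5 (U):
5 0 3
8 2 7
4 6 1

After move 6 (L):
0 5 3
8 2 7
4 6 1

After move 7 (R):
5 0 3
8 2 7
4 6 1

After move 8 (R):
5 3 0
8 2 7
4 6 1

After move 9 (L):
5 0 3
8 2 7
4 6 1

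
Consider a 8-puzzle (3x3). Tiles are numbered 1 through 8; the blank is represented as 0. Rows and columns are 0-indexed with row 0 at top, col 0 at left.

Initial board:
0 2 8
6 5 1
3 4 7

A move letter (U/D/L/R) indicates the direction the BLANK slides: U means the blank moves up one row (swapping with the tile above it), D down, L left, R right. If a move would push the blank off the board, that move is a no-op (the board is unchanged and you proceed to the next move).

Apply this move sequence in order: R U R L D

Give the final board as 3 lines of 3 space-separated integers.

After move 1 (R):
2 0 8
6 5 1
3 4 7

After move 2 (U):
2 0 8
6 5 1
3 4 7

After move 3 (R):
2 8 0
6 5 1
3 4 7

After move 4 (L):
2 0 8
6 5 1
3 4 7

After move 5 (D):
2 5 8
6 0 1
3 4 7

Answer: 2 5 8
6 0 1
3 4 7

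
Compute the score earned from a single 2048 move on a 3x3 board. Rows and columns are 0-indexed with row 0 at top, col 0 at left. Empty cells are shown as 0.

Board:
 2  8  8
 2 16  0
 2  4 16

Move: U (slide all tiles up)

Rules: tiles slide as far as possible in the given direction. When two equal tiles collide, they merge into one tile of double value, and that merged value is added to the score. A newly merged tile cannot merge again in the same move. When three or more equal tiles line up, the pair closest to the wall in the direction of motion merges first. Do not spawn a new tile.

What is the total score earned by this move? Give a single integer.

Slide up:
col 0: [2, 2, 2] -> [4, 2, 0]  score +4 (running 4)
col 1: [8, 16, 4] -> [8, 16, 4]  score +0 (running 4)
col 2: [8, 0, 16] -> [8, 16, 0]  score +0 (running 4)
Board after move:
 4  8  8
 2 16 16
 0  4  0

Answer: 4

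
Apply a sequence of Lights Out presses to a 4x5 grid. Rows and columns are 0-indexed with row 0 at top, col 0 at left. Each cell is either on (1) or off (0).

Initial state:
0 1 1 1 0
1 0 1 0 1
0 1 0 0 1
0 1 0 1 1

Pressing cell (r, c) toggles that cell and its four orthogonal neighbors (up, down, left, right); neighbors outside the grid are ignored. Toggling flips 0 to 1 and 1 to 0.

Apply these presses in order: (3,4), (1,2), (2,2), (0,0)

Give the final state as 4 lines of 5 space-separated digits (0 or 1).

After press 1 at (3,4):
0 1 1 1 0
1 0 1 0 1
0 1 0 0 0
0 1 0 0 0

After press 2 at (1,2):
0 1 0 1 0
1 1 0 1 1
0 1 1 0 0
0 1 0 0 0

After press 3 at (2,2):
0 1 0 1 0
1 1 1 1 1
0 0 0 1 0
0 1 1 0 0

After press 4 at (0,0):
1 0 0 1 0
0 1 1 1 1
0 0 0 1 0
0 1 1 0 0

Answer: 1 0 0 1 0
0 1 1 1 1
0 0 0 1 0
0 1 1 0 0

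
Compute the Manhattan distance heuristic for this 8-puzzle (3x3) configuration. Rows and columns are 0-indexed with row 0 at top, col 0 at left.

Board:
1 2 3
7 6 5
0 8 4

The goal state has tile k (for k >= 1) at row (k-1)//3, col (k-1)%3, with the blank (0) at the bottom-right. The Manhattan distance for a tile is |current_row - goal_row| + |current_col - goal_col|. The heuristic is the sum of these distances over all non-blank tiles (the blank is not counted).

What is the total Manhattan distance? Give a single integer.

Tile 1: (0,0)->(0,0) = 0
Tile 2: (0,1)->(0,1) = 0
Tile 3: (0,2)->(0,2) = 0
Tile 7: (1,0)->(2,0) = 1
Tile 6: (1,1)->(1,2) = 1
Tile 5: (1,2)->(1,1) = 1
Tile 8: (2,1)->(2,1) = 0
Tile 4: (2,2)->(1,0) = 3
Sum: 0 + 0 + 0 + 1 + 1 + 1 + 0 + 3 = 6

Answer: 6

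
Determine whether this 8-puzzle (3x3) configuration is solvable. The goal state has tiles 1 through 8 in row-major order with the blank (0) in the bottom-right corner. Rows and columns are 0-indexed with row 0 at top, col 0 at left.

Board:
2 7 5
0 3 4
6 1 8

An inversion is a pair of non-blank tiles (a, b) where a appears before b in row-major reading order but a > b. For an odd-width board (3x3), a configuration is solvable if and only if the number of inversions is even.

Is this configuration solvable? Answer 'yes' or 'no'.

Answer: yes

Derivation:
Inversions (pairs i<j in row-major order where tile[i] > tile[j] > 0): 12
12 is even, so the puzzle is solvable.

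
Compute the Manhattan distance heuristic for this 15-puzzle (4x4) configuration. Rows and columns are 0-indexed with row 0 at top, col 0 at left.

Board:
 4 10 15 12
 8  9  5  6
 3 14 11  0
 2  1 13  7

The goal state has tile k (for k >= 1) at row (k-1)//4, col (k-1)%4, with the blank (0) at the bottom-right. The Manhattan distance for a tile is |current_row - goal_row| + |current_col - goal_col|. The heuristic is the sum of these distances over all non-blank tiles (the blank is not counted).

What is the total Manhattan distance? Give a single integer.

Tile 4: (0,0)->(0,3) = 3
Tile 10: (0,1)->(2,1) = 2
Tile 15: (0,2)->(3,2) = 3
Tile 12: (0,3)->(2,3) = 2
Tile 8: (1,0)->(1,3) = 3
Tile 9: (1,1)->(2,0) = 2
Tile 5: (1,2)->(1,0) = 2
Tile 6: (1,3)->(1,1) = 2
Tile 3: (2,0)->(0,2) = 4
Tile 14: (2,1)->(3,1) = 1
Tile 11: (2,2)->(2,2) = 0
Tile 2: (3,0)->(0,1) = 4
Tile 1: (3,1)->(0,0) = 4
Tile 13: (3,2)->(3,0) = 2
Tile 7: (3,3)->(1,2) = 3
Sum: 3 + 2 + 3 + 2 + 3 + 2 + 2 + 2 + 4 + 1 + 0 + 4 + 4 + 2 + 3 = 37

Answer: 37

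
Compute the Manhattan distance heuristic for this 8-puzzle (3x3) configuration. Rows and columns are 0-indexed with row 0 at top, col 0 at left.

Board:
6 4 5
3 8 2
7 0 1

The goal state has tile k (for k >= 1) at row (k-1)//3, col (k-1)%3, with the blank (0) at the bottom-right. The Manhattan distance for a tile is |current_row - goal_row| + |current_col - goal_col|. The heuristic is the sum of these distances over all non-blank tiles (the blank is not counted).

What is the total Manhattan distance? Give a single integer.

Tile 6: at (0,0), goal (1,2), distance |0-1|+|0-2| = 3
Tile 4: at (0,1), goal (1,0), distance |0-1|+|1-0| = 2
Tile 5: at (0,2), goal (1,1), distance |0-1|+|2-1| = 2
Tile 3: at (1,0), goal (0,2), distance |1-0|+|0-2| = 3
Tile 8: at (1,1), goal (2,1), distance |1-2|+|1-1| = 1
Tile 2: at (1,2), goal (0,1), distance |1-0|+|2-1| = 2
Tile 7: at (2,0), goal (2,0), distance |2-2|+|0-0| = 0
Tile 1: at (2,2), goal (0,0), distance |2-0|+|2-0| = 4
Sum: 3 + 2 + 2 + 3 + 1 + 2 + 0 + 4 = 17

Answer: 17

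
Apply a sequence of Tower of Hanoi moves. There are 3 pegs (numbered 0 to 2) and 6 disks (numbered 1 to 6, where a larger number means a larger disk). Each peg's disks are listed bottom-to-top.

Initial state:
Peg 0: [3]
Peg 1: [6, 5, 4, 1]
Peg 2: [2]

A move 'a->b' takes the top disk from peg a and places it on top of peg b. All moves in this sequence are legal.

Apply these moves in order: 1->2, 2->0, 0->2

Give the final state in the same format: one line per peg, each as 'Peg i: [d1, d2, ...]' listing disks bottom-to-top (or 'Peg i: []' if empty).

After move 1 (1->2):
Peg 0: [3]
Peg 1: [6, 5, 4]
Peg 2: [2, 1]

After move 2 (2->0):
Peg 0: [3, 1]
Peg 1: [6, 5, 4]
Peg 2: [2]

After move 3 (0->2):
Peg 0: [3]
Peg 1: [6, 5, 4]
Peg 2: [2, 1]

Answer: Peg 0: [3]
Peg 1: [6, 5, 4]
Peg 2: [2, 1]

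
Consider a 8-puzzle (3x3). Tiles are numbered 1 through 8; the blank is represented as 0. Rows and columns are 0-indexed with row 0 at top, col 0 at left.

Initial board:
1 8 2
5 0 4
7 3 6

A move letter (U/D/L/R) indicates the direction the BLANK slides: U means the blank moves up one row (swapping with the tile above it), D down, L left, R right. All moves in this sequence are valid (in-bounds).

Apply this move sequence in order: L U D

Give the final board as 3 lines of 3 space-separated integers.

Answer: 1 8 2
0 5 4
7 3 6

Derivation:
After move 1 (L):
1 8 2
0 5 4
7 3 6

After move 2 (U):
0 8 2
1 5 4
7 3 6

After move 3 (D):
1 8 2
0 5 4
7 3 6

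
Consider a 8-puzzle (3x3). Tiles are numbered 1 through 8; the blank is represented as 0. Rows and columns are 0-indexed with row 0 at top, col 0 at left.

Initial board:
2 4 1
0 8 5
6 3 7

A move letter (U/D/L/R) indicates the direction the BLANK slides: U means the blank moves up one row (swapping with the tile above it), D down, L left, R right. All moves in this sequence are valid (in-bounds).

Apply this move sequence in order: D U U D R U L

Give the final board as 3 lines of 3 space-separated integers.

After move 1 (D):
2 4 1
6 8 5
0 3 7

After move 2 (U):
2 4 1
0 8 5
6 3 7

After move 3 (U):
0 4 1
2 8 5
6 3 7

After move 4 (D):
2 4 1
0 8 5
6 3 7

After move 5 (R):
2 4 1
8 0 5
6 3 7

After move 6 (U):
2 0 1
8 4 5
6 3 7

After move 7 (L):
0 2 1
8 4 5
6 3 7

Answer: 0 2 1
8 4 5
6 3 7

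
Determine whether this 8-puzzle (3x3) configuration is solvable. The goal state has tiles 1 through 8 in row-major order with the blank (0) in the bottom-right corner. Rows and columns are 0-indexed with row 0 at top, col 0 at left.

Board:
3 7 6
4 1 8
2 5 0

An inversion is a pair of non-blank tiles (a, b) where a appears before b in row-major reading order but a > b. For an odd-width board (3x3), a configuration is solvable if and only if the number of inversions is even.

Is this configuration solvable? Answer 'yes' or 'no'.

Inversions (pairs i<j in row-major order where tile[i] > tile[j] > 0): 15
15 is odd, so the puzzle is not solvable.

Answer: no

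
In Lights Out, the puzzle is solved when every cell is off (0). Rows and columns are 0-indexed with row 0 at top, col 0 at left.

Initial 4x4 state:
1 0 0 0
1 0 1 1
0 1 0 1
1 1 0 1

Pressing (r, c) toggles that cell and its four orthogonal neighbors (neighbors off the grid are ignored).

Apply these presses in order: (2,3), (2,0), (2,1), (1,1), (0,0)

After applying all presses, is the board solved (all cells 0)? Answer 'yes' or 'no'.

After press 1 at (2,3):
1 0 0 0
1 0 1 0
0 1 1 0
1 1 0 0

After press 2 at (2,0):
1 0 0 0
0 0 1 0
1 0 1 0
0 1 0 0

After press 3 at (2,1):
1 0 0 0
0 1 1 0
0 1 0 0
0 0 0 0

After press 4 at (1,1):
1 1 0 0
1 0 0 0
0 0 0 0
0 0 0 0

After press 5 at (0,0):
0 0 0 0
0 0 0 0
0 0 0 0
0 0 0 0

Lights still on: 0

Answer: yes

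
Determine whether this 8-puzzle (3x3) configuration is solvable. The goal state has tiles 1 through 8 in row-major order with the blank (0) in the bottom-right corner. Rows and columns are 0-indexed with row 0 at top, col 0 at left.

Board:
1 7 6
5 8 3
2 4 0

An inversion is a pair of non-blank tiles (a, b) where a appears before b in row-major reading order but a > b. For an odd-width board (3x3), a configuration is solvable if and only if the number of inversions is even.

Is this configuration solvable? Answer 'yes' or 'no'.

Inversions (pairs i<j in row-major order where tile[i] > tile[j] > 0): 16
16 is even, so the puzzle is solvable.

Answer: yes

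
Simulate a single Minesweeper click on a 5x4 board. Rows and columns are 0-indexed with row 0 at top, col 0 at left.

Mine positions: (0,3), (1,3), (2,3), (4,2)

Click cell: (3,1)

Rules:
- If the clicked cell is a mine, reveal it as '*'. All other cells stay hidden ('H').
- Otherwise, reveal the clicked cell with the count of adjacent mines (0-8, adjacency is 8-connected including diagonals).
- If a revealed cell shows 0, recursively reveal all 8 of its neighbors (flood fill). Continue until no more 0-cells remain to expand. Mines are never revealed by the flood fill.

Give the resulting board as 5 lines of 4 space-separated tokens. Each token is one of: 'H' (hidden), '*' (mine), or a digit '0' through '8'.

H H H H
H H H H
H H H H
H 1 H H
H H H H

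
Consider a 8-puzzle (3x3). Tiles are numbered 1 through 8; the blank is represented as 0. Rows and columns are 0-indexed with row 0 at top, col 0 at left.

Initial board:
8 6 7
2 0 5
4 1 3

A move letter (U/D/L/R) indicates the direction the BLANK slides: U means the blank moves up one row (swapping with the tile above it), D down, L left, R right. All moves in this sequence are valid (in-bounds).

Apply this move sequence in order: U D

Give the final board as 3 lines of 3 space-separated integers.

Answer: 8 6 7
2 0 5
4 1 3

Derivation:
After move 1 (U):
8 0 7
2 6 5
4 1 3

After move 2 (D):
8 6 7
2 0 5
4 1 3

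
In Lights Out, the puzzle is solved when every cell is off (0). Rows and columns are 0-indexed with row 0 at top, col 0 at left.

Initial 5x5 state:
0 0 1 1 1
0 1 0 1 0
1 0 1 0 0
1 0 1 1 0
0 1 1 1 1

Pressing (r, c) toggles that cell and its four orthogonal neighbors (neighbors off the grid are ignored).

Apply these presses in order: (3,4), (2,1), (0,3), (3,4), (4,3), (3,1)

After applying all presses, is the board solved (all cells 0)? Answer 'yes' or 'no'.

After press 1 at (3,4):
0 0 1 1 1
0 1 0 1 0
1 0 1 0 1
1 0 1 0 1
0 1 1 1 0

After press 2 at (2,1):
0 0 1 1 1
0 0 0 1 0
0 1 0 0 1
1 1 1 0 1
0 1 1 1 0

After press 3 at (0,3):
0 0 0 0 0
0 0 0 0 0
0 1 0 0 1
1 1 1 0 1
0 1 1 1 0

After press 4 at (3,4):
0 0 0 0 0
0 0 0 0 0
0 1 0 0 0
1 1 1 1 0
0 1 1 1 1

After press 5 at (4,3):
0 0 0 0 0
0 0 0 0 0
0 1 0 0 0
1 1 1 0 0
0 1 0 0 0

After press 6 at (3,1):
0 0 0 0 0
0 0 0 0 0
0 0 0 0 0
0 0 0 0 0
0 0 0 0 0

Lights still on: 0

Answer: yes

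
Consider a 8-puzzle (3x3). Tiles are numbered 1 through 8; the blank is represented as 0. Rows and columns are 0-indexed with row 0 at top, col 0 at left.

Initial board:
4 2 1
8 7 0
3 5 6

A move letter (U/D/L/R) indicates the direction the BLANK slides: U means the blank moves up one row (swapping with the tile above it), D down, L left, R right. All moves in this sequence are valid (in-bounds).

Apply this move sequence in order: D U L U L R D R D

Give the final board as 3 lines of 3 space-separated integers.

Answer: 4 2 1
8 7 6
3 5 0

Derivation:
After move 1 (D):
4 2 1
8 7 6
3 5 0

After move 2 (U):
4 2 1
8 7 0
3 5 6

After move 3 (L):
4 2 1
8 0 7
3 5 6

After move 4 (U):
4 0 1
8 2 7
3 5 6

After move 5 (L):
0 4 1
8 2 7
3 5 6

After move 6 (R):
4 0 1
8 2 7
3 5 6

After move 7 (D):
4 2 1
8 0 7
3 5 6

After move 8 (R):
4 2 1
8 7 0
3 5 6

After move 9 (D):
4 2 1
8 7 6
3 5 0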